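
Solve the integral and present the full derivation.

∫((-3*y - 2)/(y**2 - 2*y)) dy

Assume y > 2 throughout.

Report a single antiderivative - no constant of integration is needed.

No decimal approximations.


Step 1. Decompose ∫((-3*y - 2)/(y**2 - 2*y)) dy by partial fractions, (-3*y - 2)/(y**2 - 2*y) = -4/(y - 2) + 1/y: now ∫(1/y) dy + ∫(-4/(y - 2)) dy.
Step 2. Evaluate the standard form [assuming y > 0]: now log(y) + ∫(-4/(y - 2)) dy.
Step 3. Evaluate the standard form [assuming y > 2]: now log(y) - 4*log(y - 2).
Answer: log(y) - 4*log(y - 2).


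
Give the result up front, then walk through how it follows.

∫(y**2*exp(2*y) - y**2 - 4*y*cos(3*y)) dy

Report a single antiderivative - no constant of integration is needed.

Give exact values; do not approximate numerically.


The answer is -y**3/3 + y**2*exp(2*y)/2 - y*exp(2*y)/2 - 4*y*sin(3*y)/3 + exp(2*y)/4 - 4*cos(3*y)/9.
Step 1. Rewrite: now ∫(-y**2) dy + ∫(-4*y*cos(3*y)) dy + ∫(y**2*exp(2*y)) dy.
Step 2. Evaluate the standard form: now -y**3/3 + ∫(-4*y*cos(3*y)) dy + ∫(y**2*exp(2*y)) dy.
Step 3. Integrate ∫(y**2*exp(2*y)) dy by parts with u = y**2, dv = (exp(2*y)) dy, so v = exp(2*y)/2: now -y**3/3 + y**2*exp(2*y)/2 + ∫(-y*exp(2*y)) dy + ∫(-4*y*cos(3*y)) dy.
Step 4. Integrate ∫(-y*exp(2*y)) dy by parts with u = y, dv = (-exp(2*y)) dy, so v = -exp(2*y)/2: now -y**3/3 + y**2*exp(2*y)/2 - y*exp(2*y)/2 + ∫(-4*y*cos(3*y)) dy + ∫(exp(2*y)/2) dy.
Step 5. Evaluate the standard form: now -y**3/3 + y**2*exp(2*y)/2 - y*exp(2*y)/2 + exp(2*y)/4 + ∫(-4*y*cos(3*y)) dy.
Step 6. Integrate ∫(-4*y*cos(3*y)) dy by parts with u = y, dv = (-4*cos(3*y)) dy, so v = -4*sin(3*y)/3: now -y**3/3 + y**2*exp(2*y)/2 - y*exp(2*y)/2 - 4*y*sin(3*y)/3 + exp(2*y)/4 + ∫(4*sin(3*y)/3) dy.
Step 7. Evaluate the standard form: now -y**3/3 + y**2*exp(2*y)/2 - y*exp(2*y)/2 - 4*y*sin(3*y)/3 + exp(2*y)/4 - 4*cos(3*y)/9.
Answer: -y**3/3 + y**2*exp(2*y)/2 - y*exp(2*y)/2 - 4*y*sin(3*y)/3 + exp(2*y)/4 - 4*cos(3*y)/9.


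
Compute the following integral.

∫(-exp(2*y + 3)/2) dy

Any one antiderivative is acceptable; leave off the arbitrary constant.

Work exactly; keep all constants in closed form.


Answer: -exp(2*y + 3)/4.


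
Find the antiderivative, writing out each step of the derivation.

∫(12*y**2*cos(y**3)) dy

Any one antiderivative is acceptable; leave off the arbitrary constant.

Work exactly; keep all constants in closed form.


Step 1. Substitute u = y**3, turning ∫(12*y**2*cos(y**3)) dy into ∫(4*cos(u)) du: now ∫(4*cos(u)) du.
Step 2. Evaluate the standard form: now 4*sin(u).
Step 3. Substitute back u = y**3: now 4*sin(y**3).
Answer: 4*sin(y**3).


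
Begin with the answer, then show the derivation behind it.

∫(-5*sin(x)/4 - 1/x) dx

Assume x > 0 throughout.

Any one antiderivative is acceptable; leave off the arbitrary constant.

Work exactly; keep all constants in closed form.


The answer is -log(x) + 5*cos(x)/4.
Step 1. Rewrite: now ∫(-1/x) dx + ∫(-5*sin(x)/4) dx.
Step 2. Evaluate the standard form [assuming x > 0]: now -log(x) + ∫(-5*sin(x)/4) dx.
Step 3. Evaluate the standard form: now -log(x) + 5*cos(x)/4.
Answer: -log(x) + 5*cos(x)/4.


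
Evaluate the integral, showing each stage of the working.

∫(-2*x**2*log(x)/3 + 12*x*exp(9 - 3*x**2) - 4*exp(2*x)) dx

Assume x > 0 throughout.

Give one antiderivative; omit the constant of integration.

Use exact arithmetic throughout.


Step 1. Rewrite: now ∫(12*x*exp(9 - 3*x**2)) dx + ∫(-2*x**2*log(x)/3) dx + ∫(-4*exp(2*x)) dx.
Step 2. Evaluate the standard form: now -2*exp(2*x) + ∫(12*x*exp(9 - 3*x**2)) dx + ∫(-2*x**2*log(x)/3) dx.
Step 3. Substitute u = x**2 - 3, turning ∫(12*x*exp(9 - 3*x**2)) dx into ∫(6*exp(-3*u)) du: now -2*exp(2*x) + ∫(-2*x**2*log(x)/3) dx + ∫(6*exp(-3*u)) du.
Step 4. Evaluate the standard form: now -2*exp(2*x) + ∫(-2*x**2*log(x)/3) dx - 2*exp(-3*u).
Step 5. Substitute back u = x**2 - 3: now -2*exp(2*x) - 2*exp(9 - 3*x**2) + ∫(-2*x**2*log(x)/3) dx.
Step 6. Integrate ∫(-2*x**2*log(x)/3) dx by parts with u = log(x), dv = (-2*x**2/3) dx, so v = -2*x**3/9 [assuming x > 0]: now -2*x**3*log(x)/9 - 2*exp(2*x) - 2*exp(9 - 3*x**2) + ∫(2*x**2/9) dx.
Step 7. Evaluate the standard form: now -2*x**3*log(x)/9 + 2*x**3/27 - 2*exp(2*x) - 2*exp(9 - 3*x**2).
Answer: -2*x**3*log(x)/9 + 2*x**3/27 - 2*exp(2*x) - 2*exp(9 - 3*x**2).


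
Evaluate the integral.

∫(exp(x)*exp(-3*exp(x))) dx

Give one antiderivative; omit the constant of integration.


Answer: -exp(-3*exp(x))/3.


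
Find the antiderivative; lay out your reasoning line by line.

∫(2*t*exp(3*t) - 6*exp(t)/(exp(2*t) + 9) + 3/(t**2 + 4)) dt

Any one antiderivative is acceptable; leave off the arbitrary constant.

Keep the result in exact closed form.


Step 1. Rewrite: now ∫(2*t*exp(3*t)) dt + ∫(-6*exp(t)/(exp(2*t) + 9)) dt + ∫(3/(t**2 + 4)) dt.
Step 2. Substitute u = exp(t), turning ∫(-6*exp(t)/(exp(2*t) + 9)) dt into ∫(-6/(u**2 + 9)) du: now ∫(2*t*exp(3*t)) dt + ∫(3/(t**2 + 4)) dt + ∫(-6/(u**2 + 9)) du.
Step 3. Evaluate the standard form: now -2*atan(u/3) + ∫(2*t*exp(3*t)) dt + ∫(3/(t**2 + 4)) dt.
Step 4. Substitute back u = exp(t): now -2*atan(exp(t)/3) + ∫(2*t*exp(3*t)) dt + ∫(3/(t**2 + 4)) dt.
Step 5. Evaluate the standard form: now 3*atan(t/2)/2 - 2*atan(exp(t)/3) + ∫(2*t*exp(3*t)) dt.
Step 6. Integrate ∫(2*t*exp(3*t)) dt by parts with u = t, dv = (2*exp(3*t)) dt, so v = 2*exp(3*t)/3: now 2*t*exp(3*t)/3 + 3*atan(t/2)/2 - 2*atan(exp(t)/3) + ∫(-2*exp(3*t)/3) dt.
Step 7. Evaluate the standard form: now 2*t*exp(3*t)/3 - 2*exp(3*t)/9 + 3*atan(t/2)/2 - 2*atan(exp(t)/3).
Answer: 2*t*exp(3*t)/3 - 2*exp(3*t)/9 + 3*atan(t/2)/2 - 2*atan(exp(t)/3).


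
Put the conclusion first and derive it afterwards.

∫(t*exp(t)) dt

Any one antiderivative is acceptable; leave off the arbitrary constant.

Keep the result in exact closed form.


The answer is t*exp(t) - exp(t).
Step 1. Integrate ∫(t*exp(t)) dt by parts with u = t, dv = (exp(t)) dt, so v = exp(t): now t*exp(t) + ∫(-exp(t)) dt.
Step 2. Evaluate the standard form: now t*exp(t) - exp(t).
Answer: t*exp(t) - exp(t).


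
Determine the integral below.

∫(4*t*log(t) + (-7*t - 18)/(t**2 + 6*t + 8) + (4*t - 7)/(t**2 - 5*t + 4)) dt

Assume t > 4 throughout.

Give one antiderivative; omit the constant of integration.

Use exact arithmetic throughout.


Answer: 2*t**2*log(t) - t**2 + 3*log(t - 4) + log(t - 1) - 2*log(t + 2) - 5*log(t + 4).


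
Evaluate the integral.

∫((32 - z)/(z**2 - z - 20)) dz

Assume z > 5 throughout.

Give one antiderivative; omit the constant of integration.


Answer: 3*log(z - 5) - 4*log(z + 4).


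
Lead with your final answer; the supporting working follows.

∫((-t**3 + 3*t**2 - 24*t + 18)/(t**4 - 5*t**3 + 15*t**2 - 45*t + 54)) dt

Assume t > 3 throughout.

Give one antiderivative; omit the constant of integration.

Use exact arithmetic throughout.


The answer is -3*log(t - 3) + 2*log(t - 2) + atan(t/3).
Step 1. Decompose ∫((-t**3 + 3*t**2 - 24*t + 18)/(t**4 - 5*t**3 + 15*t**2 - 45*t + 54)) dt by partial fractions, (-t**3 + 3*t**2 - 24*t + 18)/(t**4 - 5*t**3 + 15*t**2 - 45*t + 54) = 3/(t**2 + 9) + 2/(t - 2) - 3/(t - 3): now ∫(-3/(t - 3)) dt + ∫(2/(t - 2)) dt + ∫(3/(t**2 + 9)) dt.
Step 2. Evaluate the standard form [assuming t > 2]: now 2*log(t - 2) + ∫(-3/(t - 3)) dt + ∫(3/(t**2 + 9)) dt.
Step 3. Evaluate the standard form [assuming t > 3]: now -3*log(t - 3) + 2*log(t - 2) + ∫(3/(t**2 + 9)) dt.
Step 4. Evaluate the standard form: now -3*log(t - 3) + 2*log(t - 2) + atan(t/3).
Answer: -3*log(t - 3) + 2*log(t - 2) + atan(t/3).


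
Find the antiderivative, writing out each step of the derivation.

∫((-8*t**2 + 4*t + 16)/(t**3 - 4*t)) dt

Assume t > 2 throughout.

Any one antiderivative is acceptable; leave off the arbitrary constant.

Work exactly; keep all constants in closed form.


Step 1. Decompose ∫((-8*t**2 + 4*t + 16)/(t**3 - 4*t)) dt by partial fractions, (-8*t**2 + 4*t + 16)/(t**3 - 4*t) = -3/(t + 2) - 1/(t - 2) - 4/t: now ∫(-4/t) dt + ∫(-1/(t - 2)) dt + ∫(-3/(t + 2)) dt.
Step 2. Evaluate the standard form [assuming t > 0]: now -4*log(t) + ∫(-1/(t - 2)) dt + ∫(-3/(t + 2)) dt.
Step 3. Evaluate the standard form [assuming t > 2]: now -4*log(t) - log(t - 2) + ∫(-3/(t + 2)) dt.
Step 4. Evaluate the standard form [assuming t > -2]: now -4*log(t) - log(t - 2) - 3*log(t + 2).
Answer: -4*log(t) - log(t - 2) - 3*log(t + 2).


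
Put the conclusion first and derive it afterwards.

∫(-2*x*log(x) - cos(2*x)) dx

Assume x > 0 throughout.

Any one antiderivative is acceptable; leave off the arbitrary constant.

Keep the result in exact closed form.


The answer is -x**2*log(x) + x**2/2 - sin(2*x)/2.
Step 1. Rewrite: now ∫(-2*x*log(x)) dx + ∫(-cos(2*x)) dx.
Step 2. Evaluate the standard form: now -sin(2*x)/2 + ∫(-2*x*log(x)) dx.
Step 3. Integrate ∫(-2*x*log(x)) dx by parts with u = log(x), dv = (-2*x) dx, so v = -x**2 [assuming x > 0]: now -x**2*log(x) - sin(2*x)/2 + ∫(x) dx.
Step 4. Evaluate the standard form: now -x**2*log(x) + x**2/2 - sin(2*x)/2.
Answer: -x**2*log(x) + x**2/2 - sin(2*x)/2.


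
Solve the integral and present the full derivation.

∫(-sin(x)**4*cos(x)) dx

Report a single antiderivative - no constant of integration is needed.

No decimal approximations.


Step 1. Substitute u = sin(x), turning ∫(-sin(x)**4*cos(x)) dx into ∫(-u**4) du: now ∫(-u**4) du.
Step 2. Evaluate the standard form: now -u**5/5.
Step 3. Substitute back u = sin(x): now -sin(x)**5/5.
Answer: -sin(x)**5/5.


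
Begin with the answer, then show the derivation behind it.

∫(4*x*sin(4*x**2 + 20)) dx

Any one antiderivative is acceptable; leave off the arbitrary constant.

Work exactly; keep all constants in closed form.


The answer is -cos(4*x**2 + 20)/2.
Step 1. Substitute u = x**2 + 5, turning ∫(4*x*sin(4*x**2 + 20)) dx into ∫(2*sin(4*u)) du: now ∫(2*sin(4*u)) du.
Step 2. Evaluate the standard form: now -cos(4*u)/2.
Step 3. Substitute back u = x**2 + 5: now -cos(4*x**2 + 20)/2.
Answer: -cos(4*x**2 + 20)/2.


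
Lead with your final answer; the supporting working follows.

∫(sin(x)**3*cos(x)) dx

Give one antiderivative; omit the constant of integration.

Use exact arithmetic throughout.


The answer is sin(x)**4/4.
Step 1. Substitute u = sin(x), turning ∫(sin(x)**3*cos(x)) dx into ∫(u**3) du: now ∫(u**3) du.
Step 2. Evaluate the standard form: now u**4/4.
Step 3. Substitute back u = sin(x): now sin(x)**4/4.
Answer: sin(x)**4/4.


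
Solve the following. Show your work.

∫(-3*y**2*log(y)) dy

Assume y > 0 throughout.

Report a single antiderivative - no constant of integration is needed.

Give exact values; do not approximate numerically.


Step 1. Integrate ∫(-3*y**2*log(y)) dy by parts with u = log(y), dv = (-3*y**2) dy, so v = -y**3 [assuming y > 0]: now -y**3*log(y) + ∫(y**2) dy.
Step 2. Evaluate the standard form: now -y**3*log(y) + y**3/3.
Answer: -y**3*log(y) + y**3/3.


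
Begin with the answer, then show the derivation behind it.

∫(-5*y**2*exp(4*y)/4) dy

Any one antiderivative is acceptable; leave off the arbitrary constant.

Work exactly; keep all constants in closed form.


The answer is -5*y**2*exp(4*y)/16 + 5*y*exp(4*y)/32 - 5*exp(4*y)/128.
Step 1. Integrate ∫(-5*y**2*exp(4*y)/4) dy by parts with u = y**2, dv = (-5*exp(4*y)/4) dy, so v = -5*exp(4*y)/16: now -5*y**2*exp(4*y)/16 + ∫(5*y*exp(4*y)/8) dy.
Step 2. Integrate ∫(5*y*exp(4*y)/8) dy by parts with u = y, dv = (5*exp(4*y)/8) dy, so v = 5*exp(4*y)/32: now -5*y**2*exp(4*y)/16 + 5*y*exp(4*y)/32 + ∫(-5*exp(4*y)/32) dy.
Step 3. Evaluate the standard form: now -5*y**2*exp(4*y)/16 + 5*y*exp(4*y)/32 - 5*exp(4*y)/128.
Answer: -5*y**2*exp(4*y)/16 + 5*y*exp(4*y)/32 - 5*exp(4*y)/128.


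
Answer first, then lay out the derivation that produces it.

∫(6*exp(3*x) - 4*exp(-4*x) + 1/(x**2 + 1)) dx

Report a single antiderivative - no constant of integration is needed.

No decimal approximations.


The answer is 2*exp(3*x) + atan(x) + exp(-4*x).
Step 1. Rewrite: now ∫(1/(x**2 + 1)) dx + ∫(-4*exp(-4*x)) dx + ∫(6*exp(3*x)) dx.
Step 2. Evaluate the standard form: now atan(x) + ∫(-4*exp(-4*x)) dx + ∫(6*exp(3*x)) dx.
Step 3. Evaluate the standard form: now atan(x) + ∫(6*exp(3*x)) dx + exp(-4*x).
Step 4. Evaluate the standard form: now 2*exp(3*x) + atan(x) + exp(-4*x).
Answer: 2*exp(3*x) + atan(x) + exp(-4*x).


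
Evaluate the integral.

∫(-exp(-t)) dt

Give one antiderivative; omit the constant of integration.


Answer: exp(-t).


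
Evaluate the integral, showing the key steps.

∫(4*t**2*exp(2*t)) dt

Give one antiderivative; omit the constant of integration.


Step 1. Integrate ∫(4*t**2*exp(2*t)) dt by parts with u = t**2, dv = (4*exp(2*t)) dt, so v = 2*exp(2*t): now 2*t**2*exp(2*t) + ∫(-4*t*exp(2*t)) dt.
Step 2. Integrate ∫(-4*t*exp(2*t)) dt by parts with u = t, dv = (-4*exp(2*t)) dt, so v = -2*exp(2*t): now 2*t**2*exp(2*t) - 2*t*exp(2*t) + ∫(2*exp(2*t)) dt.
Step 3. Evaluate the standard form: now 2*t**2*exp(2*t) - 2*t*exp(2*t) + exp(2*t).
Answer: 2*t**2*exp(2*t) - 2*t*exp(2*t) + exp(2*t).


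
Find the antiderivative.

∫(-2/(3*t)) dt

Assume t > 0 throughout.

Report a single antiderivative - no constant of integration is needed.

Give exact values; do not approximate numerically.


Answer: -2*log(t)/3.


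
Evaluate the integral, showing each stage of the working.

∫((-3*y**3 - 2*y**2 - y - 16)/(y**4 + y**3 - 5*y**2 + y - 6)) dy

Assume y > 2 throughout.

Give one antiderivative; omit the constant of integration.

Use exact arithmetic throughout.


Step 1. Decompose ∫((-3*y**3 - 2*y**2 - y - 16)/(y**4 + y**3 - 5*y**2 + y - 6)) dy by partial fractions, (-3*y**3 - 2*y**2 - y - 16)/(y**4 + y**3 - 5*y**2 + y - 6) = 2/(y**2 + 1) - 1/(y + 3) - 2/(y - 2): now ∫(-2/(y - 2)) dy + ∫(-1/(y + 3)) dy + ∫(2/(y**2 + 1)) dy.
Step 2. Evaluate the standard form [assuming y > -3]: now -log(y + 3) + ∫(-2/(y - 2)) dy + ∫(2/(y**2 + 1)) dy.
Step 3. Evaluate the standard form [assuming y > 2]: now -2*log(y - 2) - log(y + 3) + ∫(2/(y**2 + 1)) dy.
Step 4. Evaluate the standard form: now -2*log(y - 2) - log(y + 3) + 2*atan(y).
Answer: -2*log(y - 2) - log(y + 3) + 2*atan(y).


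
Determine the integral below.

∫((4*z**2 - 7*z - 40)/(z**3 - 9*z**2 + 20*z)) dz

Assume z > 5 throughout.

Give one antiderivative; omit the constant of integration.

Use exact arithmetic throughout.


Answer: -2*log(z) + 5*log(z - 5) + log(z - 4).


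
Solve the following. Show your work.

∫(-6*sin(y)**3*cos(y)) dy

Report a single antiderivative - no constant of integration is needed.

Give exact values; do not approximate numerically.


Step 1. Substitute u = sin(y), turning ∫(-6*sin(y)**3*cos(y)) dy into ∫(-6*u**3) du: now ∫(-6*u**3) du.
Step 2. Evaluate the standard form: now -3*u**4/2.
Step 3. Substitute back u = sin(y): now -3*sin(y)**4/2.
Answer: -3*sin(y)**4/2.


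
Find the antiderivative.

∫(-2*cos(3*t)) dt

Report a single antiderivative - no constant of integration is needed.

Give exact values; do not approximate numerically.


Answer: -2*sin(3*t)/3.


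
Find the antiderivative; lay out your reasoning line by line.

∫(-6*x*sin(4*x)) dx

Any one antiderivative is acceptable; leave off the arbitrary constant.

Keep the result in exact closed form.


Step 1. Integrate ∫(-6*x*sin(4*x)) dx by parts with u = x, dv = (-6*sin(4*x)) dx, so v = 3*cos(4*x)/2: now 3*x*cos(4*x)/2 + ∫(-3*cos(4*x)/2) dx.
Step 2. Evaluate the standard form: now 3*x*cos(4*x)/2 - 3*sin(4*x)/8.
Answer: 3*x*cos(4*x)/2 - 3*sin(4*x)/8.


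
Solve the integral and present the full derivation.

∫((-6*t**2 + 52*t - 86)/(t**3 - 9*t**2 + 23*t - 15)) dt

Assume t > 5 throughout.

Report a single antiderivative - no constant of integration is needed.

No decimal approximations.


Step 1. Decompose ∫((-6*t**2 + 52*t - 86)/(t**3 - 9*t**2 + 23*t - 15)) dt by partial fractions, (-6*t**2 + 52*t - 86)/(t**3 - 9*t**2 + 23*t - 15) = -5/(t - 1) - 4/(t - 3) + 3/(t - 5): now ∫(3/(t - 5)) dt + ∫(-4/(t - 3)) dt + ∫(-5/(t - 1)) dt.
Step 2. Evaluate the standard form [assuming t > 1]: now -5*log(t - 1) + ∫(3/(t - 5)) dt + ∫(-4/(t - 3)) dt.
Step 3. Evaluate the standard form [assuming t > 5]: now 3*log(t - 5) - 5*log(t - 1) + ∫(-4/(t - 3)) dt.
Step 4. Evaluate the standard form [assuming t > 3]: now 3*log(t - 5) - 4*log(t - 3) - 5*log(t - 1).
Answer: 3*log(t - 5) - 4*log(t - 3) - 5*log(t - 1).


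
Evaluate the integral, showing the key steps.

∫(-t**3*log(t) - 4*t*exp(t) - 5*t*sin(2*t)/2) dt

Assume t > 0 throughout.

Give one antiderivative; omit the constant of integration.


Step 1. Rewrite: now ∫(-4*t*exp(t)) dt + ∫(-5*t*sin(2*t)/2) dt + ∫(-t**3*log(t)) dt.
Step 2. Integrate ∫(-5*t*sin(2*t)/2) dt by parts with u = t, dv = (-5*sin(2*t)/2) dt, so v = 5*cos(2*t)/4: now 5*t*cos(2*t)/4 + ∫(-4*t*exp(t)) dt + ∫(-t**3*log(t)) dt + ∫(-5*cos(2*t)/4) dt.
Step 3. Evaluate the standard form: now 5*t*cos(2*t)/4 - 5*sin(2*t)/8 + ∫(-4*t*exp(t)) dt + ∫(-t**3*log(t)) dt.
Step 4. Integrate ∫(-4*t*exp(t)) dt by parts with u = t, dv = (-4*exp(t)) dt, so v = -4*exp(t): now -4*t*exp(t) + 5*t*cos(2*t)/4 - 5*sin(2*t)/8 + ∫(-t**3*log(t)) dt + ∫(4*exp(t)) dt.
Step 5. Evaluate the standard form: now -4*t*exp(t) + 5*t*cos(2*t)/4 + 4*exp(t) - 5*sin(2*t)/8 + ∫(-t**3*log(t)) dt.
Step 6. Integrate ∫(-t**3*log(t)) dt by parts with u = log(t), dv = (-t**3) dt, so v = -t**4/4 [assuming t > 0]: now -t**4*log(t)/4 - 4*t*exp(t) + 5*t*cos(2*t)/4 + 4*exp(t) - 5*sin(2*t)/8 + ∫(t**3/4) dt.
Step 7. Evaluate the standard form: now -t**4*log(t)/4 + t**4/16 - 4*t*exp(t) + 5*t*cos(2*t)/4 + 4*exp(t) - 5*sin(2*t)/8.
Answer: -t**4*log(t)/4 + t**4/16 - 4*t*exp(t) + 5*t*cos(2*t)/4 + 4*exp(t) - 5*sin(2*t)/8.


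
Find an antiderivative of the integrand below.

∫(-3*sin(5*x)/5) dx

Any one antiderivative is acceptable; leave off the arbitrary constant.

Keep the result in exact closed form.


Answer: 3*cos(5*x)/25.


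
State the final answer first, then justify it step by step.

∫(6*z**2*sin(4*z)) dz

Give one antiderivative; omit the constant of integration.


The answer is -3*z**2*cos(4*z)/2 + 3*z*sin(4*z)/4 + 3*cos(4*z)/16.
Step 1. Integrate ∫(6*z**2*sin(4*z)) dz by parts with u = z**2, dv = (6*sin(4*z)) dz, so v = -3*cos(4*z)/2: now -3*z**2*cos(4*z)/2 + ∫(3*z*cos(4*z)) dz.
Step 2. Integrate ∫(3*z*cos(4*z)) dz by parts with u = z, dv = (3*cos(4*z)) dz, so v = 3*sin(4*z)/4: now -3*z**2*cos(4*z)/2 + 3*z*sin(4*z)/4 + ∫(-3*sin(4*z)/4) dz.
Step 3. Evaluate the standard form: now -3*z**2*cos(4*z)/2 + 3*z*sin(4*z)/4 + 3*cos(4*z)/16.
Answer: -3*z**2*cos(4*z)/2 + 3*z*sin(4*z)/4 + 3*cos(4*z)/16.


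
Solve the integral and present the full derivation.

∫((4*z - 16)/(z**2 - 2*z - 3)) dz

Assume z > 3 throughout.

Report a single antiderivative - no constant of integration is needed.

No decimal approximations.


Step 1. Decompose ∫((4*z - 16)/(z**2 - 2*z - 3)) dz by partial fractions, (4*z - 16)/(z**2 - 2*z - 3) = 5/(z + 1) - 1/(z - 3): now ∫(-1/(z - 3)) dz + ∫(5/(z + 1)) dz.
Step 2. Evaluate the standard form [assuming z > 3]: now -log(z - 3) + ∫(5/(z + 1)) dz.
Step 3. Evaluate the standard form [assuming z > -1]: now -log(z - 3) + 5*log(z + 1).
Answer: -log(z - 3) + 5*log(z + 1).


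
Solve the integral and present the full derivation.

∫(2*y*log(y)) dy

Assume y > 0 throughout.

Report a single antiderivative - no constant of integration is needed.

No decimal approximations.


Step 1. Integrate ∫(2*y*log(y)) dy by parts with u = log(y), dv = (2*y) dy, so v = y**2 [assuming y > 0]: now y**2*log(y) + ∫(-y) dy.
Step 2. Evaluate the standard form: now y**2*log(y) - y**2/2.
Answer: y**2*log(y) - y**2/2.


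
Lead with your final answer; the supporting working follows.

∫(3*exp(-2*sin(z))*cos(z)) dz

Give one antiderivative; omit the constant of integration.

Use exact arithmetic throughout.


The answer is -3*exp(-2*sin(z))/2.
Step 1. Substitute u = sin(z), turning ∫(3*exp(-2*sin(z))*cos(z)) dz into ∫(3*exp(-2*u)) du: now ∫(3*exp(-2*u)) du.
Step 2. Evaluate the standard form: now -3*exp(-2*u)/2.
Step 3. Substitute back u = sin(z): now -3*exp(-2*sin(z))/2.
Answer: -3*exp(-2*sin(z))/2.


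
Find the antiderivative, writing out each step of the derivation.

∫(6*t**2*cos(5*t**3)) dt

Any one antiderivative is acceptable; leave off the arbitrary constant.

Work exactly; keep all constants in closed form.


Step 1. Substitute u = t**3, turning ∫(6*t**2*cos(5*t**3)) dt into ∫(2*cos(5*u)) du: now ∫(2*cos(5*u)) du.
Step 2. Evaluate the standard form: now 2*sin(5*u)/5.
Step 3. Substitute back u = t**3: now 2*sin(5*t**3)/5.
Answer: 2*sin(5*t**3)/5.


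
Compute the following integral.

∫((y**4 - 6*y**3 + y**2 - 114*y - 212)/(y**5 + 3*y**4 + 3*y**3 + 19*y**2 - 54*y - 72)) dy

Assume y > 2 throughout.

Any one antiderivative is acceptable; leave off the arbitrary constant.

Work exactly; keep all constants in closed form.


Answer: -2*log(y - 2) + log(y + 1) + 2*log(y + 4) + 4*atan(y/3)/3.


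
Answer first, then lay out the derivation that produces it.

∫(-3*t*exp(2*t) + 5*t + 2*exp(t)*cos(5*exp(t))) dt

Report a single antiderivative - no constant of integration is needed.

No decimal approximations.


The answer is 5*t**2/2 - 3*t*exp(2*t)/2 + 3*exp(2*t)/4 + 2*sin(5*exp(t))/5.
Step 1. Rewrite: now ∫(5*t) dt + ∫(-3*t*exp(2*t)) dt + ∫(2*exp(t)*cos(5*exp(t))) dt.
Step 2. Evaluate the standard form: now 5*t**2/2 + ∫(-3*t*exp(2*t)) dt + ∫(2*exp(t)*cos(5*exp(t))) dt.
Step 3. Substitute u = exp(t), turning ∫(2*exp(t)*cos(5*exp(t))) dt into ∫(2*cos(5*u)) du: now 5*t**2/2 + ∫(-3*t*exp(2*t)) dt + ∫(2*cos(5*u)) du.
Step 4. Evaluate the standard form: now 5*t**2/2 + 2*sin(5*u)/5 + ∫(-3*t*exp(2*t)) dt.
Step 5. Substitute back u = exp(t): now 5*t**2/2 + 2*sin(5*exp(t))/5 + ∫(-3*t*exp(2*t)) dt.
Step 6. Integrate ∫(-3*t*exp(2*t)) dt by parts with u = t, dv = (-3*exp(2*t)) dt, so v = -3*exp(2*t)/2: now 5*t**2/2 - 3*t*exp(2*t)/2 + 2*sin(5*exp(t))/5 + ∫(3*exp(2*t)/2) dt.
Step 7. Evaluate the standard form: now 5*t**2/2 - 3*t*exp(2*t)/2 + 3*exp(2*t)/4 + 2*sin(5*exp(t))/5.
Answer: 5*t**2/2 - 3*t*exp(2*t)/2 + 3*exp(2*t)/4 + 2*sin(5*exp(t))/5.


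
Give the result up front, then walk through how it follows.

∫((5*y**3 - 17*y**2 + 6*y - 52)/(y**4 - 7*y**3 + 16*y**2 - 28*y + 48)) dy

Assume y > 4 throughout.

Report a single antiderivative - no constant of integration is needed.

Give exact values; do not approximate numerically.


The answer is log(y - 4) + 4*log(y - 3) + atan(y/2).
Step 1. Decompose ∫((5*y**3 - 17*y**2 + 6*y - 52)/(y**4 - 7*y**3 + 16*y**2 - 28*y + 48)) dy by partial fractions, (5*y**3 - 17*y**2 + 6*y - 52)/(y**4 - 7*y**3 + 16*y**2 - 28*y + 48) = 2/(y**2 + 4) + 4/(y - 3) + 1/(y - 4): now ∫(1/(y - 4)) dy + ∫(4/(y - 3)) dy + ∫(2/(y**2 + 4)) dy.
Step 2. Evaluate the standard form [assuming y > 3]: now 4*log(y - 3) + ∫(1/(y - 4)) dy + ∫(2/(y**2 + 4)) dy.
Step 3. Evaluate the standard form [assuming y > 4]: now log(y - 4) + 4*log(y - 3) + ∫(2/(y**2 + 4)) dy.
Step 4. Evaluate the standard form: now log(y - 4) + 4*log(y - 3) + atan(y/2).
Answer: log(y - 4) + 4*log(y - 3) + atan(y/2).


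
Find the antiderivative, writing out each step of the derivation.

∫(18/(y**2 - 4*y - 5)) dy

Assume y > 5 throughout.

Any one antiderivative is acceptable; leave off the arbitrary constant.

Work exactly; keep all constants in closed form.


Step 1. Decompose ∫(18/(y**2 - 4*y - 5)) dy by partial fractions, 18/(y**2 - 4*y - 5) = -3/(y + 1) + 3/(y - 5): now ∫(3/(y - 5)) dy + ∫(-3/(y + 1)) dy.
Step 2. Evaluate the standard form [assuming y > -1]: now -3*log(y + 1) + ∫(3/(y - 5)) dy.
Step 3. Evaluate the standard form [assuming y > 5]: now 3*log(y - 5) - 3*log(y + 1).
Answer: 3*log(y - 5) - 3*log(y + 1).


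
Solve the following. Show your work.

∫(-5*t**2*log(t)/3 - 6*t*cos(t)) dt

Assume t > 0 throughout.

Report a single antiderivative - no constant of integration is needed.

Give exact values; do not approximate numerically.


Step 1. Rewrite: now ∫(-6*t*cos(t)) dt + ∫(-5*t**2*log(t)/3) dt.
Step 2. Integrate ∫(-6*t*cos(t)) dt by parts with u = t, dv = (-6*cos(t)) dt, so v = -6*sin(t): now -6*t*sin(t) + ∫(-5*t**2*log(t)/3) dt + ∫(6*sin(t)) dt.
Step 3. Evaluate the standard form: now -6*t*sin(t) - 6*cos(t) + ∫(-5*t**2*log(t)/3) dt.
Step 4. Integrate ∫(-5*t**2*log(t)/3) dt by parts with u = log(t), dv = (-5*t**2/3) dt, so v = -5*t**3/9 [assuming t > 0]: now -5*t**3*log(t)/9 - 6*t*sin(t) - 6*cos(t) + ∫(5*t**2/9) dt.
Step 5. Evaluate the standard form: now -5*t**3*log(t)/9 + 5*t**3/27 - 6*t*sin(t) - 6*cos(t).
Answer: -5*t**3*log(t)/9 + 5*t**3/27 - 6*t*sin(t) - 6*cos(t).


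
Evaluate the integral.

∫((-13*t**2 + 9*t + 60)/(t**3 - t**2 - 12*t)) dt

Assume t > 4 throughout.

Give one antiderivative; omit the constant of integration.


Answer: -5*log(t) - 4*log(t - 4) - 4*log(t + 3).


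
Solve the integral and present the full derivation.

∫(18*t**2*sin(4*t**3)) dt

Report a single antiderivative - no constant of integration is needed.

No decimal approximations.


Step 1. Substitute u = t**3, turning ∫(18*t**2*sin(4*t**3)) dt into ∫(6*sin(4*u)) du: now ∫(6*sin(4*u)) du.
Step 2. Evaluate the standard form: now -3*cos(4*u)/2.
Step 3. Substitute back u = t**3: now -3*cos(4*t**3)/2.
Answer: -3*cos(4*t**3)/2.


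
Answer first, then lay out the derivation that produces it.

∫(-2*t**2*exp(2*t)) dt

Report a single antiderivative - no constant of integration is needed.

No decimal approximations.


The answer is -t**2*exp(2*t) + t*exp(2*t) - exp(2*t)/2.
Step 1. Integrate ∫(-2*t**2*exp(2*t)) dt by parts with u = t**2, dv = (-2*exp(2*t)) dt, so v = -exp(2*t): now -t**2*exp(2*t) + ∫(2*t*exp(2*t)) dt.
Step 2. Integrate ∫(2*t*exp(2*t)) dt by parts with u = t, dv = (2*exp(2*t)) dt, so v = exp(2*t): now -t**2*exp(2*t) + t*exp(2*t) + ∫(-exp(2*t)) dt.
Step 3. Evaluate the standard form: now -t**2*exp(2*t) + t*exp(2*t) - exp(2*t)/2.
Answer: -t**2*exp(2*t) + t*exp(2*t) - exp(2*t)/2.


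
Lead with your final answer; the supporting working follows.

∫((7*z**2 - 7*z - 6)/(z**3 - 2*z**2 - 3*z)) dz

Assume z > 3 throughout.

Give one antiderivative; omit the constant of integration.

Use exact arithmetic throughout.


The answer is 2*log(z) + 3*log(z - 3) + 2*log(z + 1).
Step 1. Decompose ∫((7*z**2 - 7*z - 6)/(z**3 - 2*z**2 - 3*z)) dz by partial fractions, (7*z**2 - 7*z - 6)/(z**3 - 2*z**2 - 3*z) = 2/(z + 1) + 3/(z - 3) + 2/z: now ∫(2/z) dz + ∫(3/(z - 3)) dz + ∫(2/(z + 1)) dz.
Step 2. Evaluate the standard form [assuming z > 0]: now 2*log(z) + ∫(3/(z - 3)) dz + ∫(2/(z + 1)) dz.
Step 3. Evaluate the standard form [assuming z > -1]: now 2*log(z) + 2*log(z + 1) + ∫(3/(z - 3)) dz.
Step 4. Evaluate the standard form [assuming z > 3]: now 2*log(z) + 3*log(z - 3) + 2*log(z + 1).
Answer: 2*log(z) + 3*log(z - 3) + 2*log(z + 1).


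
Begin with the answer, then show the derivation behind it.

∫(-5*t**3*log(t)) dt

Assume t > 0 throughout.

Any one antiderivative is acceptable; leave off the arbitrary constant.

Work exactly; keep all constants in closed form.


The answer is -5*t**4*log(t)/4 + 5*t**4/16.
Step 1. Integrate ∫(-5*t**3*log(t)) dt by parts with u = log(t), dv = (-5*t**3) dt, so v = -5*t**4/4 [assuming t > 0]: now -5*t**4*log(t)/4 + ∫(5*t**3/4) dt.
Step 2. Evaluate the standard form: now -5*t**4*log(t)/4 + 5*t**4/16.
Answer: -5*t**4*log(t)/4 + 5*t**4/16.


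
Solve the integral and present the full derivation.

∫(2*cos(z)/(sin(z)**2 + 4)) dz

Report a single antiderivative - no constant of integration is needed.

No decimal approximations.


Step 1. Substitute u = sin(z), turning ∫(2*cos(z)/(sin(z)**2 + 4)) dz into ∫(2/(u**2 + 4)) du: now ∫(2/(u**2 + 4)) du.
Step 2. Evaluate the standard form: now atan(u/2).
Step 3. Substitute back u = sin(z): now atan(sin(z)/2).
Answer: atan(sin(z)/2).


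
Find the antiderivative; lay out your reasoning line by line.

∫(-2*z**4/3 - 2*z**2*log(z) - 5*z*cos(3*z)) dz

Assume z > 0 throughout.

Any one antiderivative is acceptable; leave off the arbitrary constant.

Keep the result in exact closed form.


Step 1. Rewrite: now ∫(-2*z**4/3) dz + ∫(-5*z*cos(3*z)) dz + ∫(-2*z**2*log(z)) dz.
Step 2. Evaluate the standard form: now -2*z**5/15 + ∫(-5*z*cos(3*z)) dz + ∫(-2*z**2*log(z)) dz.
Step 3. Integrate ∫(-2*z**2*log(z)) dz by parts with u = log(z), dv = (-2*z**2) dz, so v = -2*z**3/3 [assuming z > 0]: now -2*z**5/15 - 2*z**3*log(z)/3 + ∫(2*z**2/3) dz + ∫(-5*z*cos(3*z)) dz.
Step 4. Evaluate the standard form: now -2*z**5/15 - 2*z**3*log(z)/3 + 2*z**3/9 + ∫(-5*z*cos(3*z)) dz.
Step 5. Integrate ∫(-5*z*cos(3*z)) dz by parts with u = z, dv = (-5*cos(3*z)) dz, so v = -5*sin(3*z)/3: now -2*z**5/15 - 2*z**3*log(z)/3 + 2*z**3/9 - 5*z*sin(3*z)/3 + ∫(5*sin(3*z)/3) dz.
Step 6. Evaluate the standard form: now -2*z**5/15 - 2*z**3*log(z)/3 + 2*z**3/9 - 5*z*sin(3*z)/3 - 5*cos(3*z)/9.
Answer: -2*z**5/15 - 2*z**3*log(z)/3 + 2*z**3/9 - 5*z*sin(3*z)/3 - 5*cos(3*z)/9.


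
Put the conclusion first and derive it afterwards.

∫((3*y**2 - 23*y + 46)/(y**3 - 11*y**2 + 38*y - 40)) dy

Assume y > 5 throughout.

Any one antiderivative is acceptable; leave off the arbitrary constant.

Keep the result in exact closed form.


The answer is 2*log(y - 5) - log(y - 4) + 2*log(y - 2).
Step 1. Decompose ∫((3*y**2 - 23*y + 46)/(y**3 - 11*y**2 + 38*y - 40)) dy by partial fractions, (3*y**2 - 23*y + 46)/(y**3 - 11*y**2 + 38*y - 40) = 2/(y - 2) - 1/(y - 4) + 2/(y - 5): now ∫(2/(y - 5)) dy + ∫(-1/(y - 4)) dy + ∫(2/(y - 2)) dy.
Step 2. Evaluate the standard form [assuming y > 5]: now 2*log(y - 5) + ∫(-1/(y - 4)) dy + ∫(2/(y - 2)) dy.
Step 3. Evaluate the standard form [assuming y > 4]: now 2*log(y - 5) - log(y - 4) + ∫(2/(y - 2)) dy.
Step 4. Evaluate the standard form [assuming y > 2]: now 2*log(y - 5) - log(y - 4) + 2*log(y - 2).
Answer: 2*log(y - 5) - log(y - 4) + 2*log(y - 2).


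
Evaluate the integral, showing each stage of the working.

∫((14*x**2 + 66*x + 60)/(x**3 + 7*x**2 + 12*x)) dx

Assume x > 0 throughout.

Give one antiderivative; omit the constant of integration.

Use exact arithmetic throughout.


Step 1. Decompose ∫((14*x**2 + 66*x + 60)/(x**3 + 7*x**2 + 12*x)) dx by partial fractions, (14*x**2 + 66*x + 60)/(x**3 + 7*x**2 + 12*x) = 5/(x + 4) + 4/(x + 3) + 5/x: now ∫(5/x) dx + ∫(4/(x + 3)) dx + ∫(5/(x + 4)) dx.
Step 2. Evaluate the standard form [assuming x > -3]: now 4*log(x + 3) + ∫(5/x) dx + ∫(5/(x + 4)) dx.
Step 3. Evaluate the standard form [assuming x > -4]: now 4*log(x + 3) + 5*log(x + 4) + ∫(5/x) dx.
Step 4. Evaluate the standard form [assuming x > 0]: now 5*log(x) + 4*log(x + 3) + 5*log(x + 4).
Answer: 5*log(x) + 4*log(x + 3) + 5*log(x + 4).


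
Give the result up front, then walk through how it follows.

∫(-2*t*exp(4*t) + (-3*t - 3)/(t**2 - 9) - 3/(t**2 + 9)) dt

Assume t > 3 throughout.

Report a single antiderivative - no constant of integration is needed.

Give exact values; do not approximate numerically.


The answer is -t*exp(4*t)/2 + exp(4*t)/8 - 2*log(t - 3) - log(t + 3) - atan(t/3).
Step 1. Rewrite: now ∫(-2*t*exp(4*t)) dt + ∫((-3*t - 3)/(t**2 - 9)) dt + ∫(-3/(t**2 + 9)) dt.
Step 2. Evaluate the standard form: now -atan(t/3) + ∫(-2*t*exp(4*t)) dt + ∫((-3*t - 3)/(t**2 - 9)) dt.
Step 3. Decompose ∫((-3*t - 3)/(t**2 - 9)) dt by partial fractions, (-3*t - 3)/(t**2 - 9) = -1/(t + 3) - 2/(t - 3): now -atan(t/3) + ∫(-2*t*exp(4*t)) dt + ∫(-2/(t - 3)) dt + ∫(-1/(t + 3)) dt.
Step 4. Evaluate the standard form [assuming t > -3]: now -log(t + 3) - atan(t/3) + ∫(-2*t*exp(4*t)) dt + ∫(-2/(t - 3)) dt.
Step 5. Evaluate the standard form [assuming t > 3]: now -2*log(t - 3) - log(t + 3) - atan(t/3) + ∫(-2*t*exp(4*t)) dt.
Step 6. Integrate ∫(-2*t*exp(4*t)) dt by parts with u = t, dv = (-2*exp(4*t)) dt, so v = -exp(4*t)/2: now -t*exp(4*t)/2 - 2*log(t - 3) - log(t + 3) - atan(t/3) + ∫(exp(4*t)/2) dt.
Step 7. Evaluate the standard form: now -t*exp(4*t)/2 + exp(4*t)/8 - 2*log(t - 3) - log(t + 3) - atan(t/3).
Answer: -t*exp(4*t)/2 + exp(4*t)/8 - 2*log(t - 3) - log(t + 3) - atan(t/3).


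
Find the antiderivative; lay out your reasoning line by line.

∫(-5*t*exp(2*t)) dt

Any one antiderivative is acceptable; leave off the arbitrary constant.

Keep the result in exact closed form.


Step 1. Integrate ∫(-5*t*exp(2*t)) dt by parts with u = t, dv = (-5*exp(2*t)) dt, so v = -5*exp(2*t)/2: now -5*t*exp(2*t)/2 + ∫(5*exp(2*t)/2) dt.
Step 2. Evaluate the standard form: now -5*t*exp(2*t)/2 + 5*exp(2*t)/4.
Answer: -5*t*exp(2*t)/2 + 5*exp(2*t)/4.


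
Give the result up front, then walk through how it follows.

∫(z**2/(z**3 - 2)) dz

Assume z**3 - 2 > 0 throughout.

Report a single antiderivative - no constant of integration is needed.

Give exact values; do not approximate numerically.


The answer is log(z**3 - 2)/3.
Step 1. Substitute u = z**3 - 2, turning ∫(z**2/(z**3 - 2)) dz into ∫(1/(3*u)) du: now ∫(1/(3*u)) du.
Step 2. Evaluate the standard form [assuming u > 0]: now log(u)/3.
Step 3. Substitute back u = z**3 - 2: now log(z**3 - 2)/3.
Answer: log(z**3 - 2)/3.


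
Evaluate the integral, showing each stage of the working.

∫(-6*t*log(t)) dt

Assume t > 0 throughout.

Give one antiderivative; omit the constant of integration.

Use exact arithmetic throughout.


Step 1. Integrate ∫(-6*t*log(t)) dt by parts with u = log(t), dv = (-6*t) dt, so v = -3*t**2 [assuming t > 0]: now -3*t**2*log(t) + ∫(3*t) dt.
Step 2. Evaluate the standard form: now -3*t**2*log(t) + 3*t**2/2.
Answer: -3*t**2*log(t) + 3*t**2/2.


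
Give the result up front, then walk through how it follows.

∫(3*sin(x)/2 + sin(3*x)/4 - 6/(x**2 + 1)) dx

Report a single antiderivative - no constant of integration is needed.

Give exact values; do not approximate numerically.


The answer is -3*cos(x)/2 - cos(3*x)/12 - 6*atan(x).
Step 1. Rewrite: now ∫(-6/(x**2 + 1)) dx + ∫(3*sin(x)/2) dx + ∫(sin(3*x)/4) dx.
Step 2. Evaluate the standard form: now -6*atan(x) + ∫(3*sin(x)/2) dx + ∫(sin(3*x)/4) dx.
Step 3. Evaluate the standard form: now -cos(3*x)/12 - 6*atan(x) + ∫(3*sin(x)/2) dx.
Step 4. Evaluate the standard form: now -3*cos(x)/2 - cos(3*x)/12 - 6*atan(x).
Answer: -3*cos(x)/2 - cos(3*x)/12 - 6*atan(x).


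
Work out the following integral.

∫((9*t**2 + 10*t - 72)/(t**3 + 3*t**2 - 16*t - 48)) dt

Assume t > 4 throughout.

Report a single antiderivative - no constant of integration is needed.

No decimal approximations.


Answer: 2*log(t - 4) + 3*log(t + 3) + 4*log(t + 4).


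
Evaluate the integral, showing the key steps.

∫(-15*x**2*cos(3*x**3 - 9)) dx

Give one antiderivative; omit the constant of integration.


Step 1. Substitute u = x**3 - 3, turning ∫(-15*x**2*cos(3*x**3 - 9)) dx into ∫(-5*cos(3*u)) du: now ∫(-5*cos(3*u)) du.
Step 2. Evaluate the standard form: now -5*sin(3*u)/3.
Step 3. Substitute back u = x**3 - 3: now -5*sin(3*x**3 - 9)/3.
Answer: -5*sin(3*x**3 - 9)/3.


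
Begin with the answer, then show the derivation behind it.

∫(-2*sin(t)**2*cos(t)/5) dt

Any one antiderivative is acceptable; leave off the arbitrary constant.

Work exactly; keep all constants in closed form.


The answer is -2*sin(t)**3/15.
Step 1. Substitute u = sin(t), turning ∫(-2*sin(t)**2*cos(t)/5) dt into ∫(-2*u**2/5) du: now ∫(-2*u**2/5) du.
Step 2. Evaluate the standard form: now -2*u**3/15.
Step 3. Substitute back u = sin(t): now -2*sin(t)**3/15.
Answer: -2*sin(t)**3/15.


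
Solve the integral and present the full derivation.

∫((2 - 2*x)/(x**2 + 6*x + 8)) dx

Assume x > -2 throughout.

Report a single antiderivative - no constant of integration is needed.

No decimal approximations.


Step 1. Decompose ∫((2 - 2*x)/(x**2 + 6*x + 8)) dx by partial fractions, (2 - 2*x)/(x**2 + 6*x + 8) = -5/(x + 4) + 3/(x + 2): now ∫(3/(x + 2)) dx + ∫(-5/(x + 4)) dx.
Step 2. Evaluate the standard form [assuming x > -4]: now -5*log(x + 4) + ∫(3/(x + 2)) dx.
Step 3. Evaluate the standard form [assuming x > -2]: now 3*log(x + 2) - 5*log(x + 4).
Answer: 3*log(x + 2) - 5*log(x + 4).


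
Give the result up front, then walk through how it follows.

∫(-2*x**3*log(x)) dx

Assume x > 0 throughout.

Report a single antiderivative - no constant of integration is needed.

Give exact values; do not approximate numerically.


The answer is -x**4*log(x)/2 + x**4/8.
Step 1. Integrate ∫(-2*x**3*log(x)) dx by parts with u = log(x), dv = (-2*x**3) dx, so v = -x**4/2 [assuming x > 0]: now -x**4*log(x)/2 + ∫(x**3/2) dx.
Step 2. Evaluate the standard form: now -x**4*log(x)/2 + x**4/8.
Answer: -x**4*log(x)/2 + x**4/8.


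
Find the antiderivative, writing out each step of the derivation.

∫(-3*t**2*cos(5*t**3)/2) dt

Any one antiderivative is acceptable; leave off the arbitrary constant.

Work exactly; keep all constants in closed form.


Step 1. Substitute u = t**3, turning ∫(-3*t**2*cos(5*t**3)/2) dt into ∫(-cos(5*u)/2) du: now ∫(-cos(5*u)/2) du.
Step 2. Evaluate the standard form: now -sin(5*u)/10.
Step 3. Substitute back u = t**3: now -sin(5*t**3)/10.
Answer: -sin(5*t**3)/10.


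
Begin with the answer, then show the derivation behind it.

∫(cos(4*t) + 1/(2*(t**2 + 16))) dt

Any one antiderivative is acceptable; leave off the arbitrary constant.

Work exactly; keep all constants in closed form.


The answer is sin(4*t)/4 + atan(t/4)/8.
Step 1. Rewrite: now ∫(1/(2*(t**2 + 16))) dt + ∫(cos(4*t)) dt.
Step 2. Evaluate the standard form: now atan(t/4)/8 + ∫(cos(4*t)) dt.
Step 3. Evaluate the standard form: now sin(4*t)/4 + atan(t/4)/8.
Answer: sin(4*t)/4 + atan(t/4)/8.


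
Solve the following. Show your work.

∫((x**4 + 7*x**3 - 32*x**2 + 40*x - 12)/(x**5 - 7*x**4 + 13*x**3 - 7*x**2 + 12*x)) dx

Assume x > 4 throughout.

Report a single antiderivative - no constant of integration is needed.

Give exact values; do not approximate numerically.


Step 1. Decompose ∫((x**4 + 7*x**3 - 32*x**2 + 40*x - 12)/(x**5 - 7*x**4 + 13*x**3 - 7*x**2 + 12*x)) dx by partial fractions, (x**4 + 7*x**3 - 32*x**2 + 40*x - 12)/(x**5 - 7*x**4 + 13*x**3 - 7*x**2 + 12*x) = 3/(x**2 + 1) - 3/(x - 3) + 5/(x - 4) - 1/x: now ∫(-1/x) dx + ∫(5/(x - 4)) dx + ∫(-3/(x - 3)) dx + ∫(3/(x**2 + 1)) dx.
Step 2. Evaluate the standard form [assuming x > 3]: now -3*log(x - 3) + ∫(-1/x) dx + ∫(5/(x - 4)) dx + ∫(3/(x**2 + 1)) dx.
Step 3. Evaluate the standard form [assuming x > 4]: now 5*log(x - 4) - 3*log(x - 3) + ∫(-1/x) dx + ∫(3/(x**2 + 1)) dx.
Step 4. Evaluate the standard form [assuming x > 0]: now -log(x) + 5*log(x - 4) - 3*log(x - 3) + ∫(3/(x**2 + 1)) dx.
Step 5. Evaluate the standard form: now -log(x) + 5*log(x - 4) - 3*log(x - 3) + 3*atan(x).
Answer: -log(x) + 5*log(x - 4) - 3*log(x - 3) + 3*atan(x).


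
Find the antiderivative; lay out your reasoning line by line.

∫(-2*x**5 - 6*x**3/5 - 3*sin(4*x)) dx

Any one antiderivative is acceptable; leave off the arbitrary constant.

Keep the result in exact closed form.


Step 1. Rewrite: now ∫(-6*x**3/5) dx + ∫(-2*x**5) dx + ∫(-3*sin(4*x)) dx.
Step 2. Evaluate the standard form: now 3*cos(4*x)/4 + ∫(-6*x**3/5) dx + ∫(-2*x**5) dx.
Step 3. Evaluate the standard form: now -x**6/3 + 3*cos(4*x)/4 + ∫(-6*x**3/5) dx.
Step 4. Evaluate the standard form: now -x**6/3 - 3*x**4/10 + 3*cos(4*x)/4.
Answer: -x**6/3 - 3*x**4/10 + 3*cos(4*x)/4.


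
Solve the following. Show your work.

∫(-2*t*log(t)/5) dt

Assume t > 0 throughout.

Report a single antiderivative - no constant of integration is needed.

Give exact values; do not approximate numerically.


Step 1. Integrate ∫(-2*t*log(t)/5) dt by parts with u = log(t), dv = (-2*t/5) dt, so v = -t**2/5 [assuming t > 0]: now -t**2*log(t)/5 + ∫(t/5) dt.
Step 2. Evaluate the standard form: now -t**2*log(t)/5 + t**2/10.
Answer: -t**2*log(t)/5 + t**2/10.


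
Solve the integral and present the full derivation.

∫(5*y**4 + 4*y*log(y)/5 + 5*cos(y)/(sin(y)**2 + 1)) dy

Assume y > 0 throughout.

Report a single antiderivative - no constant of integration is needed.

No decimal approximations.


Step 1. Rewrite: now ∫(5*y**4) dy + ∫(4*y*log(y)/5) dy + ∫(5*cos(y)/(sin(y)**2 + 1)) dy.
Step 2. Substitute u = sin(y), turning ∫(5*cos(y)/(sin(y)**2 + 1)) dy into ∫(5/(u**2 + 1)) du: now ∫(5*y**4) dy + ∫(4*y*log(y)/5) dy + ∫(5/(u**2 + 1)) du.
Step 3. Evaluate the standard form: now 5*atan(u) + ∫(5*y**4) dy + ∫(4*y*log(y)/5) dy.
Step 4. Substitute back u = sin(y): now 5*atan(sin(y)) + ∫(5*y**4) dy + ∫(4*y*log(y)/5) dy.
Step 5. Integrate ∫(4*y*log(y)/5) dy by parts with u = log(y), dv = (4*y/5) dy, so v = 2*y**2/5 [assuming y > 0]: now 2*y**2*log(y)/5 + 5*atan(sin(y)) + ∫(-2*y/5) dy + ∫(5*y**4) dy.
Step 6. Evaluate the standard form: now 2*y**2*log(y)/5 - y**2/5 + 5*atan(sin(y)) + ∫(5*y**4) dy.
Step 7. Evaluate the standard form: now y**5 + 2*y**2*log(y)/5 - y**2/5 + 5*atan(sin(y)).
Answer: y**5 + 2*y**2*log(y)/5 - y**2/5 + 5*atan(sin(y)).
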